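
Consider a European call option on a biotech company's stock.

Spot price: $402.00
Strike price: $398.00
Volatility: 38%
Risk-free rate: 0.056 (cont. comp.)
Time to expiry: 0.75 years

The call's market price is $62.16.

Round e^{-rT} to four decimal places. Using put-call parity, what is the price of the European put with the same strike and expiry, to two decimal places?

$41.80

exp(−rT) = exp(−0.056·0.75) = 0.9589
Put-call parity: C − P = S − K·e^(−rT) = 402 − 398·0.9589 = 402 − 381.6422 = 20.3578
P = C − (C − P) = 62.16 − (20.3578) = 41.8022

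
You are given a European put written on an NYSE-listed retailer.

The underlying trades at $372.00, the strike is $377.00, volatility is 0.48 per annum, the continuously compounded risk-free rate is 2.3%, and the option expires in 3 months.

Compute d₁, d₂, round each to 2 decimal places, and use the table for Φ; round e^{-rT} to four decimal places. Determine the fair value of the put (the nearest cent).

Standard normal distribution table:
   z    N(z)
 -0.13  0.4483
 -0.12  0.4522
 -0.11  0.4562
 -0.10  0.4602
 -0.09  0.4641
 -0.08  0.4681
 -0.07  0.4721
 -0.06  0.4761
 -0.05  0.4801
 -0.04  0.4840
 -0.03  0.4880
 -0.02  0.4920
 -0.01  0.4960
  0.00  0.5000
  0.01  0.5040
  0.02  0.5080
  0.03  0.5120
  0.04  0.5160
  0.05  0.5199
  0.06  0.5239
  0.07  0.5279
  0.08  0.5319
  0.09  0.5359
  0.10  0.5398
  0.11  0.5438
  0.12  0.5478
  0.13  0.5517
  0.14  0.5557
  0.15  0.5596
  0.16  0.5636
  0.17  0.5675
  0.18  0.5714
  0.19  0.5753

T = 0.25;  σ√T = 0.2400
ln(S/K) + (r + σ²/2)T = ln(372/377) + (0.023 + 0.48²/2)·0.25 = -0.0134 + 0.0345 = 0.0212
d₁ = 0.0212 / 0.2400 = 0.0883 which rounds to 0.09
d₂ = d₁ − σ√T = 0.0883 − 0.2400 = -0.1517 which rounds to -0.15
e^(−rT) = e^(−0.023·0.25) = 0.9943
N(−d₂) = N(0.15) = 0.5596;  N(−d₁) = N(-0.09) = 0.4641
P = 377·0.9943·0.5596 − 372·0.4641 = 209.7667 − 172.6452 = 37.1215

$37.12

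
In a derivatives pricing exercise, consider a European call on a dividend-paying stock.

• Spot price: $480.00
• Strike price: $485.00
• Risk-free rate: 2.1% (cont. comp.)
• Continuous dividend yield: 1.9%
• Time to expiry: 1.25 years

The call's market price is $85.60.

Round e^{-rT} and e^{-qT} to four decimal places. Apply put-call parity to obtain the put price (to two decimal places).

e^(−qT) = e^(−0.019·1.25) = 0.9765;  e^(−rT) = e^(−0.021·1.25) = 0.9741
Put-call parity: C − P = S·e^(−qT) − K·e^(−rT) = 480·0.9765 − 485·0.9741 = 468.7200 − 472.4385 = -3.7185
P = C − (C − P) = 85.60 − (-3.7185) = 89.3185

$89.32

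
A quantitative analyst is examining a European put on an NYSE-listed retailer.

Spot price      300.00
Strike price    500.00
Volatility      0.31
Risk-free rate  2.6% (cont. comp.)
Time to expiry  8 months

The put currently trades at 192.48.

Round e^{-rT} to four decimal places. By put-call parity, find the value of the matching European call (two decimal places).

1.08

e^(−rT) = e^(−0.026·0.6667) = 0.9828
Put-call parity: C − P = S − K·e^(−rT) = 300 − 500·0.9828 = 300 − 491.4000 = -191.4000
C = P + (C − P) = 192.48 + (-191.4000) = 1.0800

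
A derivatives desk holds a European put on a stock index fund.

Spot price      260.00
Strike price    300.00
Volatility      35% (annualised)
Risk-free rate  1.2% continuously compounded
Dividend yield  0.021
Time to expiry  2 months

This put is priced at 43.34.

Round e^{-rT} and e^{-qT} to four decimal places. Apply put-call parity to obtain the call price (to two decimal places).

exp(−qT) = exp(−0.021·0.1667) = 0.9965;  exp(−rT) = exp(−0.012·0.1667) = 0.9980
Put-call parity: C − P = S·e^(−qT) − K·e^(−rT) = 260·0.9965 − 300·0.9980 = 259.0900 − 299.4000 = -40.3100
C = P + (C − P) = 43.34 + (-40.3100) = 3.0300

3.03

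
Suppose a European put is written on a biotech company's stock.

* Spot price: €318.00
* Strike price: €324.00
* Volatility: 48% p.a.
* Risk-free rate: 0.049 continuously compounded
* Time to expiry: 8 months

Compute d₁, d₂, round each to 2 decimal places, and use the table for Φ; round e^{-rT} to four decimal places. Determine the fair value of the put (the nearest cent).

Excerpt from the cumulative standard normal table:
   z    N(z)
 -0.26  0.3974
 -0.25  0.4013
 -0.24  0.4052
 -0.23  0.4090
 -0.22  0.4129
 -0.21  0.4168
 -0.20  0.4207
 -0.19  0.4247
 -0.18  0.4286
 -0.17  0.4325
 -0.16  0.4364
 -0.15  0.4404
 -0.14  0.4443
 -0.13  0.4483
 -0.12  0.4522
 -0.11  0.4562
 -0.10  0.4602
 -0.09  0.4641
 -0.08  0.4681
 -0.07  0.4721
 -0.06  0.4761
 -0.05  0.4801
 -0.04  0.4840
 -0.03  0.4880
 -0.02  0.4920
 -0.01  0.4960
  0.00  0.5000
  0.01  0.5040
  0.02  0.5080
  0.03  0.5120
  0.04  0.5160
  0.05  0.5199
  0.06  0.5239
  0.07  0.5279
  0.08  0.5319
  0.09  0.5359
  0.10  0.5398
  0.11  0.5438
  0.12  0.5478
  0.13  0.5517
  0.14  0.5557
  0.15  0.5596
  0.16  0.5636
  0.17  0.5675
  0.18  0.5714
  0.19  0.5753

€46.68

σ√T = 0.48 × 0.8165 = 0.3919
d₁ = [ln(318/324) + (0.049 + 0.48²/2)·0.6667] / 0.3919 = [-0.0187 + 0.1095] / 0.3919 = 0.2316 ⇒ 0.23
d₂ = d₁ − σ√T = 0.2316 − 0.3919 = -0.1603 ⇒ -0.16
exp(−rT) = exp(−0.049·0.6667) = 0.9679
N(−d₂) = N(0.16) = 0.5636;  N(−d₁) = N(-0.23) = 0.4090
P = 324·0.9679·0.5636 − 318·0.4090 = 176.7447 − 130.0620 = 46.6827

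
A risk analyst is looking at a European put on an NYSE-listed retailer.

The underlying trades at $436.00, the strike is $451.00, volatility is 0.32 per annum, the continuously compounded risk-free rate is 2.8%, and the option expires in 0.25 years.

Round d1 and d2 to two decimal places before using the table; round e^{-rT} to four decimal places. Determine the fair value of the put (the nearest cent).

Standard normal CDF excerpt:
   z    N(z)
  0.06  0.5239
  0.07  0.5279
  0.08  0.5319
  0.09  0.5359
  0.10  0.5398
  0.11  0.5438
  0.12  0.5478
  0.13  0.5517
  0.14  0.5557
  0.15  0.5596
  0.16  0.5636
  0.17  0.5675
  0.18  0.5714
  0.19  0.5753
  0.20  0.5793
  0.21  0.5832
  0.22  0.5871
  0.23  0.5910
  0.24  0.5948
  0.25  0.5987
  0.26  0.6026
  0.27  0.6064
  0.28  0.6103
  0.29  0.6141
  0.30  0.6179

$34.47

σ√T = 0.32·√0.25 = 0.1600
d₁ = [ln(436/451) + (0.028 + 0.32²/2)·0.25] / 0.1600 = [-0.0338 + 0.0198] / 0.1600 = -0.0877 which rounds to -0.09
d₂ = d₁ − σ√T = -0.0877 − 0.1600 = -0.2477 which rounds to -0.25
exp(−rT) = exp(−0.028·0.25) = 0.9930
N(−d₂) = N(0.25) = 0.5987;  N(−d₁) = N(0.09) = 0.5359
P = 451·0.9930·0.5987 − 436·0.5359 = 268.1236 − 233.6524 = 34.4712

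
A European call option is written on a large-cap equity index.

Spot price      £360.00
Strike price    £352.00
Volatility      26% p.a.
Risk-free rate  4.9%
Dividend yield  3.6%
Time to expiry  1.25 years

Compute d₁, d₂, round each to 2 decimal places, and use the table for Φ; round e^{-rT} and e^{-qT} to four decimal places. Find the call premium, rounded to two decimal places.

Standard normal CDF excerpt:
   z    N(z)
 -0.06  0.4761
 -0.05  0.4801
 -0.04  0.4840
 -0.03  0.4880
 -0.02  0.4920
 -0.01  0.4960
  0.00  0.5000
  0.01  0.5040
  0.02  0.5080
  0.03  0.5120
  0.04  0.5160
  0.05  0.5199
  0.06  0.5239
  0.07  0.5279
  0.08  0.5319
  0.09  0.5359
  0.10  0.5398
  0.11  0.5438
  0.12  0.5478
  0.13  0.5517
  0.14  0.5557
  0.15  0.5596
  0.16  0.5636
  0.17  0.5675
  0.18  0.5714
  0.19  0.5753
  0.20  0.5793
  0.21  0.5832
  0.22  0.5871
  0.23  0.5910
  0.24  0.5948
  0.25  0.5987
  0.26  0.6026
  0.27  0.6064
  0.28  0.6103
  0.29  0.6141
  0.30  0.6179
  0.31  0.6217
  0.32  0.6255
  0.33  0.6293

σ√T = 0.26 × 1.1180 = 0.2907
d₁ = [ln(360/352) + (0.049 − 0.036 + ½·0.26²)·1.25] / (σ√T) = (0.0225 + 0.0585) / 0.2907 = 0.2786 ≈ 0.28
d₂ = 0.2786 − 0.2907 = -0.0121 ≈ -0.01
e^(−qT) = e^(−0.036·1.25) = 0.9560;  e^(−rT) = e^(−0.049·1.25) = 0.9406
N(d₁) = N(0.28) = 0.6103;  N(d₂) = N(-0.01) = 0.4960
C = 360·0.9560·0.6103 − 352·0.9406·0.4960 = 210.0408 − 164.2212 = 45.8196

£45.82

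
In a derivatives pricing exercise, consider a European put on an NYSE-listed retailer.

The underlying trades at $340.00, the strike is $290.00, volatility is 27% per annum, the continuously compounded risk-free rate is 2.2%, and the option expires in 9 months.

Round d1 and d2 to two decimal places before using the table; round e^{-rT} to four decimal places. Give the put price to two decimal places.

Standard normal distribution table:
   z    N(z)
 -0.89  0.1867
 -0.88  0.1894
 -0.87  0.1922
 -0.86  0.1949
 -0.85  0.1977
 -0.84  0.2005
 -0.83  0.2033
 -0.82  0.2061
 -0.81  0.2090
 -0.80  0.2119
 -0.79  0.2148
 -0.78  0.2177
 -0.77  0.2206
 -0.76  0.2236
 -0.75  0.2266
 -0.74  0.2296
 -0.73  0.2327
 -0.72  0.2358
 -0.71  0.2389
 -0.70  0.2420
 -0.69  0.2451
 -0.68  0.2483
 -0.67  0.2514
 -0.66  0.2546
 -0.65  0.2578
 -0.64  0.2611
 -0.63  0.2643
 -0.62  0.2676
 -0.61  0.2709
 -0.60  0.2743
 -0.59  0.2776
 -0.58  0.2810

$10.04

σ√T = 0.27·√0.75 = 0.2338
ln(S/K) + (r + σ²/2)T = ln(340/290) + (0.022 + 0.27²/2)·0.75 = 0.1591 + 0.0438 = 0.2029
d₁ = 0.2029 / 0.2338 = 0.8677 → 0.87
d₂ = d₁ − σ√T = 0.8677 − 0.2338 = 0.6339 → 0.63
exp(−rT) = exp(−0.022·0.75) = 0.9836
P = 290·0.9836·N(-0.63) − 340·N(-0.87) = 290·0.9836·0.2643 − 340·0.1922 = 75.3900 − 65.3480 = 10.0420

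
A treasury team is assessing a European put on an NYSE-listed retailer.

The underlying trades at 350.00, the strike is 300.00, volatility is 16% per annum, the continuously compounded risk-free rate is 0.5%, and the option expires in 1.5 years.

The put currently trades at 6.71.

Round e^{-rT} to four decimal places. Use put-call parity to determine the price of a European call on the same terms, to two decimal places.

58.96

exp(−rT) = exp(−0.005·1.5) = 0.9925
Put-call parity: C − P = S − K·e^(−rT) = 350 − 300·0.9925 = 350 − 297.7500 = 52.2500
C = P + (C − P) = 6.71 + (52.2500) = 58.9600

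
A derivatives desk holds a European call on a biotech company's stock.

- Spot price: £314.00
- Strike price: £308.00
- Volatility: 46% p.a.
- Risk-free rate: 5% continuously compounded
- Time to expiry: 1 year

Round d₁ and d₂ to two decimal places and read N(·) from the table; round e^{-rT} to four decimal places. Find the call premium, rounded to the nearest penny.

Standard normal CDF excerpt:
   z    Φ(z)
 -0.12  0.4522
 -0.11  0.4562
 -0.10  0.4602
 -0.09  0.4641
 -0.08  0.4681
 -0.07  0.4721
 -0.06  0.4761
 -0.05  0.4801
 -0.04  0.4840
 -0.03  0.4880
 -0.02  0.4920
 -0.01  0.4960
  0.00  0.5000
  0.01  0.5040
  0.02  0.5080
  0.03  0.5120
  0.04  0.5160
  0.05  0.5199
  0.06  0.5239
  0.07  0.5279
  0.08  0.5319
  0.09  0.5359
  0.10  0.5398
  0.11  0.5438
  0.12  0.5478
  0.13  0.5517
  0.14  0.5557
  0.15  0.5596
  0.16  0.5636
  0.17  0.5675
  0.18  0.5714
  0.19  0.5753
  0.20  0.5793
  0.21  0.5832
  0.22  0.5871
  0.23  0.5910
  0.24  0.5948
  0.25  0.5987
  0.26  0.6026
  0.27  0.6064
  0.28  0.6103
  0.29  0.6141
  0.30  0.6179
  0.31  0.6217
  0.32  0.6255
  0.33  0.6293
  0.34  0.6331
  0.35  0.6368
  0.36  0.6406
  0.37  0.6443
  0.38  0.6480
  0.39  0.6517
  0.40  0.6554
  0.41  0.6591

σ√T = 0.46·√1 = 0.4600
d₁ = [ln(314/308) + (0.05 + 0.46²/2)·1] / 0.4600 = [0.0193 + 0.1558] / 0.4600 = 0.3806 ⇒ 0.38
d₂ = d₁ − σ√T = 0.3806 − 0.4600 = -0.0794 ⇒ -0.08
exp(−rT) = exp(−0.05·1) = 0.9512
C = 314·N(0.38) − 308·0.9512·N(-0.08) = 314·0.6480 − 308·0.9512·0.4681 = 203.4720 − 137.1391 = 66.3329

£66.33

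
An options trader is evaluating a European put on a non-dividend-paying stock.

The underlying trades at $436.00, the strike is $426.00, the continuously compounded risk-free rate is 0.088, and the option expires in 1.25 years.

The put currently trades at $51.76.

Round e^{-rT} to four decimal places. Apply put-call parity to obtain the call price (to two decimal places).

exp(−rT) = exp(−0.088·1.25) = 0.8958
Put-call parity: C − P = S − K·e^(−rT) = 436 − 426·0.8958 = 436 − 381.6108 = 54.3892
C = P + (C − P) = 51.76 + (54.3892) = 106.1492

$106.15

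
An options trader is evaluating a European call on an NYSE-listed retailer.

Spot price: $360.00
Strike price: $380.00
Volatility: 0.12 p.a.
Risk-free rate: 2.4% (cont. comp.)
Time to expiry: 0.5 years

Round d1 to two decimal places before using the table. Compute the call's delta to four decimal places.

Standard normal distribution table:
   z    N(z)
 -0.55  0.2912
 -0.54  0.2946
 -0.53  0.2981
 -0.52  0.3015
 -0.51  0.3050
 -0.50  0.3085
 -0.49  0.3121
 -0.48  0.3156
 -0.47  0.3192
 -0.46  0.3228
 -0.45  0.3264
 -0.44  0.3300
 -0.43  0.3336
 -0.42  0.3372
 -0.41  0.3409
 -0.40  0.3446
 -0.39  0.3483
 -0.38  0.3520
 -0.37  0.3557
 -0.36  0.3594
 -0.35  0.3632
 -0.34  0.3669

0.3264

T = 0.5;  σ√T = 0.0849
d₁ = [ln(360/380) + (0.024 + ½·0.12²)·0.5] / (σ√T) = (-0.0541 + 0.0156) / 0.0849 = -0.4533 ≈ -0.45
N(d₁) = N(-0.45) = 0.3264
Δ_call = N(d₁) = 0.3264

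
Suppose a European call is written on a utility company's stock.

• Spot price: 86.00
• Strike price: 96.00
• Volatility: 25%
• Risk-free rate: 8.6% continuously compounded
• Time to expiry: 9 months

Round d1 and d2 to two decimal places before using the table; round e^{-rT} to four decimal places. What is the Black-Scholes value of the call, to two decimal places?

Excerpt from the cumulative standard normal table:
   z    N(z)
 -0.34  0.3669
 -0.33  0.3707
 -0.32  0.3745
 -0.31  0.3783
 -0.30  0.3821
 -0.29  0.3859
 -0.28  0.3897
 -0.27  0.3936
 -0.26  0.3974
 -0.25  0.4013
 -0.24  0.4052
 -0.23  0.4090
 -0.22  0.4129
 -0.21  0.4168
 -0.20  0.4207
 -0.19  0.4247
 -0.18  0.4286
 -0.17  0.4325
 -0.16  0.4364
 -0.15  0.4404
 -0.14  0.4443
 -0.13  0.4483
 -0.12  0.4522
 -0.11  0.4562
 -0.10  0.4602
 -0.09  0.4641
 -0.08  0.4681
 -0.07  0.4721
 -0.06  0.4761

σ√T = 0.25 × 0.8660 = 0.2165
d₁ = [ln(86/96) + (0.086 + ½·0.25²)·0.75] / (σ√T) = (-0.1100 + 0.0879) / 0.2165 = -0.1019 → -0.10
d₂ = -0.1019 − 0.2165 = -0.3184 → -0.32
e^(−rT) = e^(−0.086·0.75) = 0.9375
C = 86·N(-0.10) − 96·0.9375·N(-0.32) = 86·0.4602 − 96·0.9375·0.3745 = 39.5772 − 33.7050 = 5.8722

5.87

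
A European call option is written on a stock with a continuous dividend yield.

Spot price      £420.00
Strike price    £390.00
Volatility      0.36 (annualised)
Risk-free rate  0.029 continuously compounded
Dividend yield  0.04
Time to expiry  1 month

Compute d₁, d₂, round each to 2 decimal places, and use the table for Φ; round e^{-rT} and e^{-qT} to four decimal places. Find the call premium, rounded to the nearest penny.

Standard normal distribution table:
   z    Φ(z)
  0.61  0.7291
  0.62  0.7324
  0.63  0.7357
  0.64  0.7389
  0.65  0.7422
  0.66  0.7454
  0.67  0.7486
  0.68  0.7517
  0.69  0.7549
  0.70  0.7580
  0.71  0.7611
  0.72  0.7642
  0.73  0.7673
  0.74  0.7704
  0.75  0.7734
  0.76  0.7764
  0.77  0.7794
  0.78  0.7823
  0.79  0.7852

£36.25

σ√T = 0.36 × 0.2887 = 0.1039
d₁ = [ln(420/390) + (0.029 − 0.04 + 0.36²/2)·0.08333] / 0.1039 = [0.0741 + 0.0045] / 0.1039 = 0.7562 ≈ 0.76
d₂ = d₁ − σ√T = 0.7562 − 0.1039 = 0.6523 ≈ 0.65
e^(−qT) = e^(−0.04·0.08333) = 0.9967;  e^(−rT) = e^(−0.029·0.08333) = 0.9976
C = 420·0.9967·N(0.76) − 390·0.9976·N(0.65) = 420·0.9967·0.7764 − 390·0.9976·0.7422 = 325.0119 − 288.7633 = 36.2486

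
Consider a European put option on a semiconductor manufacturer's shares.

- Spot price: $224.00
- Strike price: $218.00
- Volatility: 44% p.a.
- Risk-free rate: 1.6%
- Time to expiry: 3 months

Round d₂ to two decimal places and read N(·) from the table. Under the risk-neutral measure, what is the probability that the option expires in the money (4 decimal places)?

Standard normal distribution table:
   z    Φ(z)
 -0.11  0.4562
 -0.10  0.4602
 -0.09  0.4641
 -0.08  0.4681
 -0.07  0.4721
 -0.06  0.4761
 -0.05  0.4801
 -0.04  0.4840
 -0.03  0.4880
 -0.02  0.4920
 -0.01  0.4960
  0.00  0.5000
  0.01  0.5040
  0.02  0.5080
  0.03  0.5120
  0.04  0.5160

σ√T = 0.44 × 0.5000 = 0.2200
d₁ = [ln(224/218) + (0.016 + 0.44²/2)·0.25] / 0.2200 = [0.0272 + 0.0282] / 0.2200 = 0.2516 which rounds to 0.25
d₂ = d₁ − σ√T = 0.2516 − 0.2200 = 0.0316 which rounds to 0.03
Risk-neutral Pr[S_T < K] = N(−d₂) = N(-0.03) = 0.4880

0.4880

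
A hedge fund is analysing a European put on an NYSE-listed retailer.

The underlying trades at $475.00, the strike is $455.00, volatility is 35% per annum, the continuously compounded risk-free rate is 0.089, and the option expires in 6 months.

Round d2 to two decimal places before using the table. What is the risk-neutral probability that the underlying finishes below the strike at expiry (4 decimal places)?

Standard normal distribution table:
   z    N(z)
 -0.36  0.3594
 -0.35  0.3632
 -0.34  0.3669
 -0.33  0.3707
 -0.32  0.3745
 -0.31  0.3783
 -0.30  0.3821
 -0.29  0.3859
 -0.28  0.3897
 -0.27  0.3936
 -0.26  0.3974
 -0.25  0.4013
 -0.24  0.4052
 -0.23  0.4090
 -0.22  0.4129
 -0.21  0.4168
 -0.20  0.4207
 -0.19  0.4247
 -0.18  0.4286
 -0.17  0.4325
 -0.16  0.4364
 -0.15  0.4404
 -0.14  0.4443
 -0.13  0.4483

0.4090

T = 0.5;  σ√T = 0.2475
d₁ = [ln(475/455) + (0.089 + ½·0.35²)·0.5] / (σ√T) = (0.0430 + 0.0751) / 0.2475 = 0.4774 → 0.48
d₂ = 0.4774 − 0.2475 = 0.2299 → 0.23
Pr(exercise) under Q = N(−d₂) = N(-0.23) = 0.4090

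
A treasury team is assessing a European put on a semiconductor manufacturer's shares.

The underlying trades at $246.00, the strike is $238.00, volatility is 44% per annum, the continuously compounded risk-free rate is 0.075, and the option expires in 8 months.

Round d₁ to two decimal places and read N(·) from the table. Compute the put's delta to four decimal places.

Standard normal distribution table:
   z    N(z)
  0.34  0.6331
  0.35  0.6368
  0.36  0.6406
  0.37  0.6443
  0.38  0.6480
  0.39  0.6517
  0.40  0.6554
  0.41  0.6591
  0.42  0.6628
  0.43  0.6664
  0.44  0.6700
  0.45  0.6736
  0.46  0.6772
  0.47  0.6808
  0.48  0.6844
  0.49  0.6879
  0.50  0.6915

-0.3409

T = 0.6667;  σ√T = 0.3593
d₁ = [ln(246/238) + (0.075 + 0.44²/2)·0.6667] / 0.3593 = [0.0331 + 0.1145] / 0.3593 = 0.4108 ⇒ 0.41
N(d₁) = N(0.41) = 0.6591
Δ_put = N(d₁) − 1 = 0.6591 − 1 = -0.3409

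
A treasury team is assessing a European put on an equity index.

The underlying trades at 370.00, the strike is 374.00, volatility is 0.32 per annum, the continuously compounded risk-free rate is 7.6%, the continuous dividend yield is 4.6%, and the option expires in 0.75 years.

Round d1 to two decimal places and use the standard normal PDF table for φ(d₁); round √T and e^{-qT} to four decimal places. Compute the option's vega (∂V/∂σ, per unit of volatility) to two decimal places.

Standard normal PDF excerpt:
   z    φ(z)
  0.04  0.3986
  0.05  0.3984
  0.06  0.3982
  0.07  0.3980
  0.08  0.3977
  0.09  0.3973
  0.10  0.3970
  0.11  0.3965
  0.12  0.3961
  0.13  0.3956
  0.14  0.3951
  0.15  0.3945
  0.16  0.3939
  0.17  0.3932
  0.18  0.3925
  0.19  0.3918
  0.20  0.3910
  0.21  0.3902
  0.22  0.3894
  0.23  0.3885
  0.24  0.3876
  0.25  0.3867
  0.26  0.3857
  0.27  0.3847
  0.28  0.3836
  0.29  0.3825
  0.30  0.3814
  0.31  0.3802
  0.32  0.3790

121.50

σ√T = 0.32 × 0.8660 = 0.2771
d₁ = [ln(370/374) + (0.076 − 0.046 + 0.32²/2)·0.75] / 0.2771 = [-0.0108 + 0.0609] / 0.2771 = 0.1810 which rounds to 0.18
√T = √0.75 = 0.8660
φ(d₁) = φ(0.18) = 0.3925
exp(−qT) = exp(−0.046·0.75) = 0.9661
vega = S·exp(−qT)·φ(d₁)·√T = 370·0.9661·0.3925·0.8660 = 121.5014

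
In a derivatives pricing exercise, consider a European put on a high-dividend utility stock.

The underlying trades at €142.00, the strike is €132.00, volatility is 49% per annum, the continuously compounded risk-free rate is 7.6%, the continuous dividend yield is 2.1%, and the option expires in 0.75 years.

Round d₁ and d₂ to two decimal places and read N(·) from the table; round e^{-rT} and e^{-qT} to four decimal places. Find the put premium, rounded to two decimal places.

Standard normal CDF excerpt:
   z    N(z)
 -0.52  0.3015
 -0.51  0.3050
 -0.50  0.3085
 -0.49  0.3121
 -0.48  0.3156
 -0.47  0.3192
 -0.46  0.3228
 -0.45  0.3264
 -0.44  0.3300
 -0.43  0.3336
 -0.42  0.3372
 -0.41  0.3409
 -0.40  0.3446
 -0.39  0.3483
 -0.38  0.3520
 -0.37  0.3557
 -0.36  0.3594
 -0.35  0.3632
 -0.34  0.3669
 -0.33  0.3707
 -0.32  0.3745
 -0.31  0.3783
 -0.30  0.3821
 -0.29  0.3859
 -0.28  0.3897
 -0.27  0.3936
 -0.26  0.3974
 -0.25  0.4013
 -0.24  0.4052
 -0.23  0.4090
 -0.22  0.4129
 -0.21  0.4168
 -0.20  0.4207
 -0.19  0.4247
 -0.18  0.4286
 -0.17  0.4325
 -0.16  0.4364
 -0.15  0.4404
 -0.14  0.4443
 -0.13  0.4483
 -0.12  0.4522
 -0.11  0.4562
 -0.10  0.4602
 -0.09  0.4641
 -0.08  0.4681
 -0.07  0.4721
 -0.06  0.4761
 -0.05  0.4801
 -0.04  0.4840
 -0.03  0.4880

σ√T = 0.49 × 0.8660 = 0.4244
d₁ = [ln(142/132) + (0.076 − 0.021 + 0.49²/2)·0.75] / 0.4244 = [0.0730 + 0.1313] / 0.4244 = 0.4815 ⇒ 0.48
d₂ = d₁ − σ√T = 0.4815 − 0.4244 = 0.0571 ⇒ 0.06
exp(−qT) = exp(−0.021·0.75) = 0.9844;  exp(−rT) = exp(−0.076·0.75) = 0.9446
N(−d₂) = N(-0.06) = 0.4761;  N(−d₁) = N(-0.48) = 0.3156
P = 132·0.9446·0.4761 − 142·0.9844·0.3156 = 59.3636 − 44.1161 = 15.2475

€15.25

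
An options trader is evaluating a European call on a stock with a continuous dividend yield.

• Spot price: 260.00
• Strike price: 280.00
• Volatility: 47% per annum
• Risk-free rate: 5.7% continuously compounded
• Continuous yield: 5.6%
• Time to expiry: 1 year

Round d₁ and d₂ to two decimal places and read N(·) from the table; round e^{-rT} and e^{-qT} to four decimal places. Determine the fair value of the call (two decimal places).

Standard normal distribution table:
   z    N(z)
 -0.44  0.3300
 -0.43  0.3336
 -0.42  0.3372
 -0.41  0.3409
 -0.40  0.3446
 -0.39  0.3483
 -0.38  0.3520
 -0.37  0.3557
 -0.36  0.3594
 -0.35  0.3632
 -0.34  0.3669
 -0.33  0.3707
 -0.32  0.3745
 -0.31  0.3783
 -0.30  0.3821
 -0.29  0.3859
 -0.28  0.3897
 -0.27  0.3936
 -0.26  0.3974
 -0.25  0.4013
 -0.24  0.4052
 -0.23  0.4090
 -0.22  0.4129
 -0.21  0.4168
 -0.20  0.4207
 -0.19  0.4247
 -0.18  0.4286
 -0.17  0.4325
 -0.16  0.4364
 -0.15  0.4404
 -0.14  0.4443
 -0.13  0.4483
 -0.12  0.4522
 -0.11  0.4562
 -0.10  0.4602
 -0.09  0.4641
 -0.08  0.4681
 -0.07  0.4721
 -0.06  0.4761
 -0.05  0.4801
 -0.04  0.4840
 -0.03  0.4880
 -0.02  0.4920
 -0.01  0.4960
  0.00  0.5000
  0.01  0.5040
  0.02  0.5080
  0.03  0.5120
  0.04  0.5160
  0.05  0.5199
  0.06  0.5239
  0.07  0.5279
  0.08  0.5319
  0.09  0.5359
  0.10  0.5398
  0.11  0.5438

38.64

σ√T = 0.47·√1 = 0.4700
d₁ = [ln(260/280) + (0.057 − 0.056 + ½·0.47²)·1] / (σ√T) = (-0.0741 + 0.1114) / 0.4700 = 0.0795 ⇒ 0.08
d₂ = 0.0795 − 0.4700 = -0.3905 ⇒ -0.39
e^(−qT) = e^(−0.056·1) = 0.9455;  e^(−rT) = e^(−0.057·1) = 0.9446
N(d₁) = N(0.08) = 0.5319;  N(d₂) = N(-0.39) = 0.3483
C = 260·0.9455·0.5319 − 280·0.9446·0.3483 = 130.7570 − 92.1212 = 38.6358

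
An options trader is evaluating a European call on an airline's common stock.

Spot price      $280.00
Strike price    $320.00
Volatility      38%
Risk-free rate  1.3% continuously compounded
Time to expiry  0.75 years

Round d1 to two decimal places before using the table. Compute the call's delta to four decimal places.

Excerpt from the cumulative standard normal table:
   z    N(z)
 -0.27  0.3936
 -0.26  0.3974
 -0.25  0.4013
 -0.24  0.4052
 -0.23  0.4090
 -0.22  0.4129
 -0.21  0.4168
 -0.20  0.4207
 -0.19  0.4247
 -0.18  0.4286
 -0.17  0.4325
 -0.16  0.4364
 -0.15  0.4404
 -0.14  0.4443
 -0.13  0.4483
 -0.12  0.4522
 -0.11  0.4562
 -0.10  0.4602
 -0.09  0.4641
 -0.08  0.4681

0.4168

σ√T = 0.38 × 0.8660 = 0.3291
ln(S/K) + (r + σ²/2)T = ln(280/320) + (0.013 + 0.38²/2)·0.75 = -0.1335 + 0.0639 = -0.0696
d₁ = -0.0696 / 0.3291 = -0.2116 ⇒ -0.21
N(d₁) = N(-0.21) = 0.4168
Δ_call = N(d₁) = 0.4168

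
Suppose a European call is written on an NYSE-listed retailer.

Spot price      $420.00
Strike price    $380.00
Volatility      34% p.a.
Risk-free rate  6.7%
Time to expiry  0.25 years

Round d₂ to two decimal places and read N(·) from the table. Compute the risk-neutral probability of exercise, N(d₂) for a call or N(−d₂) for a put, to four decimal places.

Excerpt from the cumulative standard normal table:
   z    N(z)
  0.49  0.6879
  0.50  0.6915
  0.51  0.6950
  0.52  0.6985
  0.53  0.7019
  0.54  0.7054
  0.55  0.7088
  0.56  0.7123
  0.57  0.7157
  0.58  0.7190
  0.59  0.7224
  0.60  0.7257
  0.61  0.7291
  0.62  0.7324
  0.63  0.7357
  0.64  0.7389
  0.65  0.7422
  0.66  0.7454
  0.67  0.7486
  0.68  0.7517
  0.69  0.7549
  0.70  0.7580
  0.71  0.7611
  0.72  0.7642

0.7257

σ√T = 0.34·√0.25 = 0.1700
d₁ = [ln(420/380) + (0.067 + 0.34²/2)·0.25] / 0.1700 = [0.1001 + 0.0312] / 0.1700 = 0.7723 → 0.77
d₂ = d₁ − σ√T = 0.7723 − 0.1700 = 0.6023 → 0.60
Pr(exercise) under Q = N(d₂) = 0.7257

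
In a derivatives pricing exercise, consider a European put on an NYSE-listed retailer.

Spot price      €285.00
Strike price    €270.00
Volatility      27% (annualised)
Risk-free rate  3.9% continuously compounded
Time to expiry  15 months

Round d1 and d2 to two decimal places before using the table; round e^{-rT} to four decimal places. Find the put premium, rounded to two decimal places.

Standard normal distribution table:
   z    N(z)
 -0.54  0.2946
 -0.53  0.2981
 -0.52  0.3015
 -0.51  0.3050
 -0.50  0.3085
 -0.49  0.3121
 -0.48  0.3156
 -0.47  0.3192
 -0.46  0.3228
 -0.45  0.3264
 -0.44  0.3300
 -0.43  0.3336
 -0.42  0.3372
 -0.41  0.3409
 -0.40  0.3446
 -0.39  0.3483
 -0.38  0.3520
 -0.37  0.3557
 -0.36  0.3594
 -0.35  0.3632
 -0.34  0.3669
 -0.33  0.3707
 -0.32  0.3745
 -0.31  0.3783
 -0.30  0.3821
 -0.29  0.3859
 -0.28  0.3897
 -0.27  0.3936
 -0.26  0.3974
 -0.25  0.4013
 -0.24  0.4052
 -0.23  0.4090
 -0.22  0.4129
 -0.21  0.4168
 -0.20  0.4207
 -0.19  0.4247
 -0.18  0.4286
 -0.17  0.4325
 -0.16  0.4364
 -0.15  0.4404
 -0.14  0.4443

σ√T = 0.27 × 1.1180 = 0.3019
ln(S/K) + (r + σ²/2)T = ln(285/270) + (0.039 + 0.27²/2)·1.25 = 0.0541 + 0.0943 = 0.1484
d₁ = 0.1484 / 0.3019 = 0.4915 → 0.49
d₂ = d₁ − σ√T = 0.4915 − 0.3019 = 0.1897 → 0.19
exp(−rT) = exp(−0.039·1.25) = 0.9524
N(−d₂) = N(-0.19) = 0.4247;  N(−d₁) = N(-0.49) = 0.3121
P = 270·0.9524·0.4247 − 285·0.3121 = 109.2108 − 88.9485 = 20.2623

€20.26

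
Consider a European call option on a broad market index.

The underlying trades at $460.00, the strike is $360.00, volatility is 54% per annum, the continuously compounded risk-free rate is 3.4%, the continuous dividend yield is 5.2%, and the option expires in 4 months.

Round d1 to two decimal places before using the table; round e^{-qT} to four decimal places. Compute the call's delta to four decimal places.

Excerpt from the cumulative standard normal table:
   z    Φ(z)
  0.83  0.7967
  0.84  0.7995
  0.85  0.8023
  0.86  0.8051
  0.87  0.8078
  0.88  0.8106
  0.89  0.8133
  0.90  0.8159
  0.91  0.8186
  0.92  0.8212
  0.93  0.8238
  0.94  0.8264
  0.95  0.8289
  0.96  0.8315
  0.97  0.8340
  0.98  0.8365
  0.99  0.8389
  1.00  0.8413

T = 0.3333;  σ√T = 0.3118
d₁ = [ln(460/360) + (0.034 − 0.052 + 0.54²/2)·0.3333] / 0.3118 = [0.2451 + 0.0426] / 0.3118 = 0.9229 → 0.92
N(d₁) = N(0.92) = 0.8212
Δ_call = e^(−qT)·N(d₁) = 0.9828·0.8212 = 0.8071

0.8071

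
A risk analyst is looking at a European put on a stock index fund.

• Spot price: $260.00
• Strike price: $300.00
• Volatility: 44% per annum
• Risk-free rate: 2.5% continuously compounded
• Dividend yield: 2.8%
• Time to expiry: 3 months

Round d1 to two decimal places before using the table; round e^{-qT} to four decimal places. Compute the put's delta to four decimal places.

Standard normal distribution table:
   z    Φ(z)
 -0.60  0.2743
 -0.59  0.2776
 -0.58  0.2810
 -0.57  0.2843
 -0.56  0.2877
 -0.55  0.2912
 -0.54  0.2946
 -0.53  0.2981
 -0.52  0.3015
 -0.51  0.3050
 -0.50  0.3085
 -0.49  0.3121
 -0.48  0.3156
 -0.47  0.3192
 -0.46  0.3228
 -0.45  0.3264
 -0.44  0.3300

-0.7005

σ√T = 0.44·√0.25 = 0.2200
d₁ = [ln(260/300) + (0.025 − 0.028 + 0.44²/2)·0.25] / 0.2200 = [-0.1431 + 0.0234] / 0.2200 = -0.5439 → -0.54
N(d₁) = N(-0.54) = 0.2946
Δ_put = exp(−qT)·(N(d₁) − 1) = 0.9930·(0.2946 − 1) = -0.7005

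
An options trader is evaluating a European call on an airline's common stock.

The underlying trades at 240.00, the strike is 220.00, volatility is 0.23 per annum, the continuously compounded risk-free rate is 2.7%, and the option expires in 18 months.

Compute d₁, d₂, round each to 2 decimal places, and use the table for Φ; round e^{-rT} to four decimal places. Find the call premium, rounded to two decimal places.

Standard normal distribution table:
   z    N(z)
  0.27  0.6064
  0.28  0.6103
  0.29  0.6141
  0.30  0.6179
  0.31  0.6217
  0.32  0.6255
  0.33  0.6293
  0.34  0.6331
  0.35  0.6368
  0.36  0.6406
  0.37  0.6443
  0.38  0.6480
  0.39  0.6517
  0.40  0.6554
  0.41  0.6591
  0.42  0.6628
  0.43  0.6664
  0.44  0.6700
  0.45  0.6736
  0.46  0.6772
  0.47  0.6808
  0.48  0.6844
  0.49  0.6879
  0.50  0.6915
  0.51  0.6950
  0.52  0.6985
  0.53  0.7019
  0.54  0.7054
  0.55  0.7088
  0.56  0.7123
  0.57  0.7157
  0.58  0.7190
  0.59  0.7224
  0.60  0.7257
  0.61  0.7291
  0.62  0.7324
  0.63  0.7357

42.03

σ√T = 0.23 × 1.2247 = 0.2817
d₁ = [ln(240/220) + (0.027 + ½·0.23²)·1.5] / (σ√T) = (0.0870 + 0.0802) / 0.2817 = 0.5935 which rounds to 0.59
d₂ = 0.5935 − 0.2817 = 0.3118 which rounds to 0.31
e^(−rT) = e^(−0.027·1.5) = 0.9603
C = 240·N(0.59) − 220·0.9603·N(0.31) = 240·0.7224 − 220·0.9603·0.6217 = 173.3760 − 131.3441 = 42.0319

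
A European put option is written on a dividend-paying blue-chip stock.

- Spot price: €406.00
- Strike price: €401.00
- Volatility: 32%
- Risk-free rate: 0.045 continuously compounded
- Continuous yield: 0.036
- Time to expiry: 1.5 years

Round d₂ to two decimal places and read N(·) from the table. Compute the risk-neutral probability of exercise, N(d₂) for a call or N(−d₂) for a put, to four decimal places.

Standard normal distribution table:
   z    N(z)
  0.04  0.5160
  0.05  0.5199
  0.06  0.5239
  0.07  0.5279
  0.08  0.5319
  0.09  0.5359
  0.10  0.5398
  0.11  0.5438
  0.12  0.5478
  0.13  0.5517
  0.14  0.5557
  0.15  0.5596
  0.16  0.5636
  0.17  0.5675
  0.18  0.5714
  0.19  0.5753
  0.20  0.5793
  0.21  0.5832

0.5517

σ√T = 0.32 × 1.2247 = 0.3919
d₁ = [ln(406/401) + (0.045 − 0.036 + 0.32²/2)·1.5] / 0.3919 = [0.0124 + 0.0903] / 0.3919 = 0.2620 ≈ 0.26
d₂ = d₁ − σ√T = 0.2620 − 0.3919 = -0.1299 ≈ -0.13
Pr(exercise) under Q = N(−d₂) = N(0.13) = 0.5517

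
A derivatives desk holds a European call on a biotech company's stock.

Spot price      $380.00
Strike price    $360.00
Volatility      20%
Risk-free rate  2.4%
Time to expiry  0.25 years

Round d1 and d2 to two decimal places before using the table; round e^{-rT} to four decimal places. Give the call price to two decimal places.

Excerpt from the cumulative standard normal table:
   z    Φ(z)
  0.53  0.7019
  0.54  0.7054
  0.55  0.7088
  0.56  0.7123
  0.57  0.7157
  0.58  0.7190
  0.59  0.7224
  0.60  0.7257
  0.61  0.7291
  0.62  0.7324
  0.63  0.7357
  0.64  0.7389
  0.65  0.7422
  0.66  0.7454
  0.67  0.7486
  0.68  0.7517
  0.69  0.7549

T = 0.25;  σ√T = 0.1000
d₁ = [ln(380/360) + (0.024 + ½·0.2²)·0.25] / (σ√T) = (0.0541 + 0.0110) / 0.1000 = 0.6507 → 0.65
d₂ = 0.6507 − 0.1000 = 0.5507 → 0.55
e^(−rT) = e^(−0.024·0.25) = 0.9940
N(d₁) = N(0.65) = 0.7422;  N(d₂) = N(0.55) = 0.7088
C = 380·0.7422 − 360·0.9940·0.7088 = 282.0360 − 253.6370 = 28.3990

$28.40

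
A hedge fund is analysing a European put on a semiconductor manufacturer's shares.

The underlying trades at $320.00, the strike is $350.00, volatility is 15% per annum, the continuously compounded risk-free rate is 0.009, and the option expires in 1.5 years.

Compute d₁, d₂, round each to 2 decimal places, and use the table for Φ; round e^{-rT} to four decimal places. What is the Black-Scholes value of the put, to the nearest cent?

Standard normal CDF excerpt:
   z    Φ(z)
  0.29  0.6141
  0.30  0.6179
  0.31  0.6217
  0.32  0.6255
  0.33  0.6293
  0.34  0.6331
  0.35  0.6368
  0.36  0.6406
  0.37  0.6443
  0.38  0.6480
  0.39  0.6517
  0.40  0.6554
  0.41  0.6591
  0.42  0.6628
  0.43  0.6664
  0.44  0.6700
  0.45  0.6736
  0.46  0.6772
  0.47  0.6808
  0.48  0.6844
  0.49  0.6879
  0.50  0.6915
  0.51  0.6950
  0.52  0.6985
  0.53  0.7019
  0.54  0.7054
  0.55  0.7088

T = 1.5;  σ√T = 0.1837
ln(S/K) + (r + σ²/2)T = ln(320/350) + (0.009 + 0.15²/2)·1.5 = -0.0896 + 0.0304 = -0.0592
d₁ = -0.0592 / 0.1837 = -0.3224 which rounds to -0.32
d₂ = d₁ − σ√T = -0.3224 − 0.1837 = -0.5062 which rounds to -0.51
e^(−rT) = e^(−0.009·1.5) = 0.9866
N(−d₂) = N(0.51) = 0.6950;  N(−d₁) = N(0.32) = 0.6255
P = 350·0.9866·0.6950 − 320·0.6255 = 239.9904 − 200.1600 = 39.8305

$39.83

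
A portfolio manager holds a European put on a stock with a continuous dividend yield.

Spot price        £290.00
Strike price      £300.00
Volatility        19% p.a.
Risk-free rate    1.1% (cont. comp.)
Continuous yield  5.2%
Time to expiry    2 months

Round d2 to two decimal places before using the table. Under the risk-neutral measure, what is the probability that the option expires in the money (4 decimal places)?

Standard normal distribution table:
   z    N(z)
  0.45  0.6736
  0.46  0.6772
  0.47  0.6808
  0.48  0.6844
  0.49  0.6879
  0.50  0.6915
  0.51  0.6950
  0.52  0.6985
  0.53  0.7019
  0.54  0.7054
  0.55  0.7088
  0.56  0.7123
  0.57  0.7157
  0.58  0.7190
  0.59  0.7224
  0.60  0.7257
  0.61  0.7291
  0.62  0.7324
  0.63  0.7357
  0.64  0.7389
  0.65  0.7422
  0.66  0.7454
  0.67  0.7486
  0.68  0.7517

0.7123

T = 0.1667;  σ√T = 0.0776
d₁ = [ln(290/300) + (0.011 − 0.052 + 0.19²/2)·0.1667] / 0.0776 = [-0.0339 − 0.0038] / 0.0776 = -0.4864 ≈ -0.49
d₂ = d₁ − σ√T = -0.4864 − 0.0776 = -0.5639 ≈ -0.56
Pr(exercise) under Q = N(−d₂) = N(0.56) = 0.7123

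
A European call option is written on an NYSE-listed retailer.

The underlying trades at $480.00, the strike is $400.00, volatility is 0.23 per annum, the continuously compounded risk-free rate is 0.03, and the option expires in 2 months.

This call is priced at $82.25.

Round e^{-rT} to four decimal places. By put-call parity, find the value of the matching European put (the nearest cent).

exp(−rT) = exp(−0.03·0.1667) = 0.9950
Put-call parity: C − P = S − K·e^(−rT) = 480 − 400·0.9950 = 480 − 398.0000 = 82.0000
P = C − (C − P) = 82.25 − (82.0000) = 0.2500

$0.25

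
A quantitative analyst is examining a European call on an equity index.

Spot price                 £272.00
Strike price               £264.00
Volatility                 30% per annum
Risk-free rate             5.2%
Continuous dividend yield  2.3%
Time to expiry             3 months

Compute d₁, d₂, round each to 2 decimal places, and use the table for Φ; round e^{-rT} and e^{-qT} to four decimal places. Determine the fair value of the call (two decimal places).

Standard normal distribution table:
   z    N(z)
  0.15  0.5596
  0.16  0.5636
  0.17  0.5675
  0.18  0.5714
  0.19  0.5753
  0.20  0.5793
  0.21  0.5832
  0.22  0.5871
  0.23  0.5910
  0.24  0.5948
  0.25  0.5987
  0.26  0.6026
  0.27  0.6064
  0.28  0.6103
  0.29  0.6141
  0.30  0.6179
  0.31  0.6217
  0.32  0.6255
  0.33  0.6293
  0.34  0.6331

T = 0.25;  σ√T = 0.1500
ln(S/K) + (r − q + σ²/2)T = ln(272/264) + (0.052 − 0.023 + 0.3²/2)·0.25 = 0.0299 + 0.0185 = 0.0484
d₁ = 0.0484 / 0.1500 = 0.3224 which rounds to 0.32
d₂ = d₁ − σ√T = 0.3224 − 0.1500 = 0.1724 which rounds to 0.17
e^(−qT) = e^(−0.023·0.25) = 0.9943;  e^(−rT) = e^(−0.052·0.25) = 0.9871
N(d₁) = N(0.32) = 0.6255;  N(d₂) = N(0.17) = 0.5675
C = 272·0.9943·0.6255 − 264·0.9871·0.5675 = 169.1662 − 147.8873 = 21.2789

£21.28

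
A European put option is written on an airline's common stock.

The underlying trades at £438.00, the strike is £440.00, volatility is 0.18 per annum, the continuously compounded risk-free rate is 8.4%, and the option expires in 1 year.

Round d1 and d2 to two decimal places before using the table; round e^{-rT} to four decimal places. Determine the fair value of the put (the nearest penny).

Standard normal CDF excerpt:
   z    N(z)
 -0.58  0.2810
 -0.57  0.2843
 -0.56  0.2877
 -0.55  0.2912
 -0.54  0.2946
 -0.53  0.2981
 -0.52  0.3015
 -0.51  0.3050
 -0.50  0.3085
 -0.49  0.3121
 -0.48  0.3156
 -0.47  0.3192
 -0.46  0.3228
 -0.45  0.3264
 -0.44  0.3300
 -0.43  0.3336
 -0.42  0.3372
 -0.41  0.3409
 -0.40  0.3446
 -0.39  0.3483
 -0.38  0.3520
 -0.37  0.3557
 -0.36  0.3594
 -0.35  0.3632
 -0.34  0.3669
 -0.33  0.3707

£16.36

σ√T = 0.18·√1 = 0.1800
d₁ = [ln(438/440) + (0.084 + 0.18²/2)·1] / 0.1800 = [-0.0046 + 0.1002] / 0.1800 = 0.5314 ⇒ 0.53
d₂ = d₁ − σ√T = 0.5314 − 0.1800 = 0.3514 ⇒ 0.35
exp(−rT) = exp(−0.084·1) = 0.9194
N(−d₂) = N(-0.35) = 0.3632;  N(−d₁) = N(-0.53) = 0.2981
P = 440·0.9194·0.3632 − 438·0.2981 = 146.9275 − 130.5678 = 16.3597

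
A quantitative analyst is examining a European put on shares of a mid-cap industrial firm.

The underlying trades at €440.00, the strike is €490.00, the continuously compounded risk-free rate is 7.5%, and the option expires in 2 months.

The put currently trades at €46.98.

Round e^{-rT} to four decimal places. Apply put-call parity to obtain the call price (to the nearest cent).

€3.06

exp(−rT) = exp(−0.075·0.1667) = 0.9876
Put-call parity: C − P = S − K·e^(−rT) = 440 − 490·0.9876 = 440 − 483.9240 = -43.9240
C = P + (C − P) = 46.98 + (-43.9240) = 3.0560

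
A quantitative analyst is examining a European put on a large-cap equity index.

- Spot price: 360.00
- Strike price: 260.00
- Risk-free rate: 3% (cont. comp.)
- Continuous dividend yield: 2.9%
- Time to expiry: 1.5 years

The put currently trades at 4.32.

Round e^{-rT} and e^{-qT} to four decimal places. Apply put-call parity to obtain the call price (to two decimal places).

e^(−qT) = e^(−0.029·1.5) = 0.9574;  e^(−rT) = e^(−0.03·1.5) = 0.9560
Put-call parity: C − P = S·e^(−qT) − K·e^(−rT) = 360·0.9574 − 260·0.9560 = 344.6640 − 248.5600 = 96.1040
C = P + (C − P) = 4.32 + (96.1040) = 100.4240

100.42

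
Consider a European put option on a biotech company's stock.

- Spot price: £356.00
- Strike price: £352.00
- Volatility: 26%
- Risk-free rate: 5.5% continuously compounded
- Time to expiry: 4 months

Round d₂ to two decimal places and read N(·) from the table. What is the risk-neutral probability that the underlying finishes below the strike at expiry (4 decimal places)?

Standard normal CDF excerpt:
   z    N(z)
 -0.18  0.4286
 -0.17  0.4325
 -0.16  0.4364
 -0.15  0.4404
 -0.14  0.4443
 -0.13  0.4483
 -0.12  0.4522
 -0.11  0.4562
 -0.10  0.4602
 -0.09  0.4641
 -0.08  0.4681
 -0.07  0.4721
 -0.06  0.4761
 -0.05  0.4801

0.4522

T = 0.3333;  σ√T = 0.1501
d₁ = [ln(356/352) + (0.055 + 0.26²/2)·0.3333] / 0.1501 = [0.0113 + 0.0296] / 0.1501 = 0.2725 which rounds to 0.27
d₂ = d₁ − σ√T = 0.2725 − 0.1501 = 0.1224 which rounds to 0.12
Pr(exercise) under Q = N(−d₂) = N(-0.12) = 0.4522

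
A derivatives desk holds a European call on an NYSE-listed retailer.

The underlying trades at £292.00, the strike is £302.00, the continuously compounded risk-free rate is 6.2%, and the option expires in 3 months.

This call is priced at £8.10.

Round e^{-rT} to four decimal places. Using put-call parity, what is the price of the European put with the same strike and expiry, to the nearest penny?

£13.45

e^(−rT) = e^(−0.062·0.25) = 0.9846
Put-call parity: C − P = S − K·e^(−rT) = 292 − 302·0.9846 = 292 − 297.3492 = -5.3492
P = C − (C − P) = 8.10 − (-5.3492) = 13.4492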